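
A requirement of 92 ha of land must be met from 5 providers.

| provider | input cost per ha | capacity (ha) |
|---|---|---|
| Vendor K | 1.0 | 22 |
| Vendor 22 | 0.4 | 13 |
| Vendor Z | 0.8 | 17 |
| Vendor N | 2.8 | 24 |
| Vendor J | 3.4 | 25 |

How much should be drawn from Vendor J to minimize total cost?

16

Use providers in increasing cost order.
Vendor 22 at 0.4: take all 13 ha — 79 still needed.
Take 17 from Vendor Z at 0.8 — need 62 more.
Vendor K at 1.0: take all 22 ha — 40 still needed.
Vendor N (2.8): use full 24 — 16 ha to go.
Vendor J at 3.4: take 16 of its 25 — requirement met.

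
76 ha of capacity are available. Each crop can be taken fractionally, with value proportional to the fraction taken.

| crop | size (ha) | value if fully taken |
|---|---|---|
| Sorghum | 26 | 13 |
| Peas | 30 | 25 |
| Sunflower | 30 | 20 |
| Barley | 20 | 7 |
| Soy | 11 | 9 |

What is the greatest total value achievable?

Rank by value-to-size ratio: Peas 25/30≈0.833, Soy 9/11≈0.818, Sunflower 20/30≈0.667, Sorghum 13/26≈0.5, Barley 7/20≈0.35.
Peas: take in full, 30 ha for value 25 → 46 left.
All 11 ha of Soy fit (value 9) → 35 remain.
Sunflower: take in full, 30 ha for value 20 → 5 left.
Only 5 ha remain; take 5/26 of Sorghum for value 13×5/26 = 2.5.
Total value = 56.5.

56.5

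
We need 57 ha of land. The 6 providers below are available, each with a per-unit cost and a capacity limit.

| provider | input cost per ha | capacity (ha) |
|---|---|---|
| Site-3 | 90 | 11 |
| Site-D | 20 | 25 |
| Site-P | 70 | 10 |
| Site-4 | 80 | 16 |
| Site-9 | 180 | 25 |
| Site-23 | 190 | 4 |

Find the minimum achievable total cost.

Fill from the cheapest provider first.
Site-D at 20: take all 25 ha → 32 still needed.
Site-P at 70: take all 10 ha → 22 still needed.
Site-4 (80): use full 16 → 6 ha to go.
Take 6 from Site-3 at 90 to finish.
Site-9, Site-23: unused.
Cost = 25×20 + 10×70 + 16×80 + 6×90 = 3020.

3020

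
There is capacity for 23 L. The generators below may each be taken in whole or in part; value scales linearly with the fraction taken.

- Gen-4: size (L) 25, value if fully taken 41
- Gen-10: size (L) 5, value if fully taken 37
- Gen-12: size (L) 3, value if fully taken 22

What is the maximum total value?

Sort by value density: Gen-10 37/5≈7.4, Gen-12 22/3≈7.33, Gen-4 41/25≈1.64.
Take all of Gen-10 (5 L, value 37) ; 18 L left.
Gen-12: take in full, 3 L for value 22 ; 15 left.
Only 15 L remain; take 15/25 of Gen-4 for value 41×15/25 = 24.6.
Total value = 83.6.

83.6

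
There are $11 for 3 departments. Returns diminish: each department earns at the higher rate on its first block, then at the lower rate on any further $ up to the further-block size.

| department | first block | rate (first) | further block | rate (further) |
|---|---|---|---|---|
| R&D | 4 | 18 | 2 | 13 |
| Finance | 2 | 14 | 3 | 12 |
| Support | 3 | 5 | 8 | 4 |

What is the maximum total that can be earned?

Order all 6 blocks by rate: R&D/tier1 18 > Finance/tier1 14 > R&D/tier2 13 > Finance/tier2 12 > Support/tier1 5 > Support/tier2 4.
Fill R&D tier1 block (4 at 18) → 7 left.
Fill Finance tier1 block (2 at 14) → 5 left.
R&D tier2 at 13: fill all 2 → 3 left.
Finance tier2 at 12: fill all 3 → 0 left.
Total = 18×4 + 14×2 + 13×2 + 12×3 = 162.

162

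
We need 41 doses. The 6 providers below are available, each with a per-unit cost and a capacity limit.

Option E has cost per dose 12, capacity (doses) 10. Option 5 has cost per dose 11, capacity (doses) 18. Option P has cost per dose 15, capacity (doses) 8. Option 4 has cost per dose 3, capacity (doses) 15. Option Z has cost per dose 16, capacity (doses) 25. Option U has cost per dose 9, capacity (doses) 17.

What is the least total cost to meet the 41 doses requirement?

Use providers in increasing cost order.
Option 4 (3): use full 15 ; 26 doses to go.
Take 17 from Option U at 9 ; need 9 more.
Option 5 (11): take the remaining 9 ; done.
Option E, Option P, Option Z: unused.
Cost = 15×3 + 17×9 + 9×11 = 297.

297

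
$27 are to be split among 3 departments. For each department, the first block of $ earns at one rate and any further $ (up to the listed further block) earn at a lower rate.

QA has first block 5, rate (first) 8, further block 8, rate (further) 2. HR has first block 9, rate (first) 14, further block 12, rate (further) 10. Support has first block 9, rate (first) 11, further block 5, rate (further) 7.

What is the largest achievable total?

315

Order all 6 blocks by rate: HR/tier1 14 > Support/tier1 11 > HR/tier2 10 > QA/tier1 8 > Support/tier2 7 > QA/tier2 2.
Fill HR tier1 block (9 at 14) → 18 left.
Fill Support tier1 block (9 at 11) → 9 left.
9 remain; put them into HR tier2 at 10.
Total = 14×9 + 11×9 + 10×9 = 315.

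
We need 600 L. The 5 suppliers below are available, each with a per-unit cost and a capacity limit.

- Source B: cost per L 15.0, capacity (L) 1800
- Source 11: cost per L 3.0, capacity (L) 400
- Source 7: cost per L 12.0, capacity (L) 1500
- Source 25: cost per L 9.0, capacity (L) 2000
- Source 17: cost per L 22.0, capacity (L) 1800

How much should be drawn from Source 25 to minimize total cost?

Cheapest first:
Take 400 from Source 11 at 3.0 ; need 200 more.
Take 200 from Source 25 at 9.0 to finish.
Source 7, Source B, Source 17: unused.

200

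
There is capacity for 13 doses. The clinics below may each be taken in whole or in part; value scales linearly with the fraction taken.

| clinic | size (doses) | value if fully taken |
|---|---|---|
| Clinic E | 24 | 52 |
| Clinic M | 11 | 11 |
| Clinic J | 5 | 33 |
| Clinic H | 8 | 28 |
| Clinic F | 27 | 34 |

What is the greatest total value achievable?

61

Sort by value density: Clinic J 33/5≈6.6, Clinic H 28/8≈3.5, Clinic E 52/24≈2.17, Clinic F 34/27≈1.26, Clinic M 11/11≈1.
All 5 doses of Clinic J fit (value 33) ; 8 remain.
All 8 doses of Clinic H fit (value 28) ; 0 remain.
Total value = 61.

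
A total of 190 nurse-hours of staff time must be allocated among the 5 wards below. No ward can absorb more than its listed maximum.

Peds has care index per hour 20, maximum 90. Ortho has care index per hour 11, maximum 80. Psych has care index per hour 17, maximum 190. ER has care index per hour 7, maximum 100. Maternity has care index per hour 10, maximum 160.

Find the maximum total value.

3500

Rank by care index per hour: Peds 20 > Psych 17 > Ortho 11 > Maternity 10 > ER 7.
Give Peds 90 to hit its cap of 90 ; 100 left.
Only 100 left; Psych takes them to reach 100.
Total = 20×90 + 17×100 = 3500.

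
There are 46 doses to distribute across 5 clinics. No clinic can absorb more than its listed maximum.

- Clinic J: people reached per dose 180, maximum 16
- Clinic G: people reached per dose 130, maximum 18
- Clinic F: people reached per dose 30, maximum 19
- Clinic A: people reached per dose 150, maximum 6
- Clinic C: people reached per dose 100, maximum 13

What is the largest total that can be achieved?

6720

Highest people reached per dose first: Clinic J 180 > Clinic A 150 > Clinic G 130 > Clinic C 100 > Clinic F 30.
Clinic J: +16 to 16 (cap) ; 30 left.
Clinic A takes 6 to reach its cap of 6 ; 24 left.
Clinic G takes 18 to reach its cap of 18 ; 6 left.
Clinic C has room for 13 but only 6 remain, so it gets 6.
Total = 180×16 + 130×18 + 150×6 + 100×6 = 6720.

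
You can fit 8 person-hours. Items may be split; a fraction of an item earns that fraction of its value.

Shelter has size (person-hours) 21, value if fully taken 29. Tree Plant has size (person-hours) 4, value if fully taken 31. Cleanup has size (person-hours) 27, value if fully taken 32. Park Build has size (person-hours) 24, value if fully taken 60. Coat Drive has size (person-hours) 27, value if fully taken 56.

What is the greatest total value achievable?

41

Rank by value-to-size ratio: Tree Plant 31/4≈7.75, Park Build 60/24≈2.5, Coat Drive 56/27≈2.07, Shelter 29/21≈1.38, Cleanup 32/27≈1.19.
All 4 person-hours of Tree Plant fit (value 31) ; 4 remain.
4 person-hours left: a 4/24 share of Park Build gives 60×4/24 = 10.
Total value = 41.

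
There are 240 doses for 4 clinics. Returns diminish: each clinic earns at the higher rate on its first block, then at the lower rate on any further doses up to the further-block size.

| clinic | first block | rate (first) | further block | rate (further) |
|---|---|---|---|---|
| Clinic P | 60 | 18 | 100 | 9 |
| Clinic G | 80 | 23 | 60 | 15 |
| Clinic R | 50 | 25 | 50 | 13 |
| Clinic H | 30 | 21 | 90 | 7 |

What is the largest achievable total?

Order all 8 blocks by rate: Clinic R/first 25 > Clinic G/first 23 > Clinic H/first 21 > Clinic P/first 18 > Clinic G/second 15 > Clinic R/second 13 > Clinic P/second 9 > Clinic H/second 7.
Fill Clinic R first block (50 at 25) ; 190 left.
Clinic G first at 23: fill all 80 ; 110 left.
Fill Clinic H first block (30 at 21) ; 80 left.
Clinic P first at 18: fill all 60 ; 20 left.
Clinic G/second: +20 of 60 at 15; pool empty.
Total = 25×50 + 23×80 + 21×30 + 18×60 + 15×20 = 5100.

5100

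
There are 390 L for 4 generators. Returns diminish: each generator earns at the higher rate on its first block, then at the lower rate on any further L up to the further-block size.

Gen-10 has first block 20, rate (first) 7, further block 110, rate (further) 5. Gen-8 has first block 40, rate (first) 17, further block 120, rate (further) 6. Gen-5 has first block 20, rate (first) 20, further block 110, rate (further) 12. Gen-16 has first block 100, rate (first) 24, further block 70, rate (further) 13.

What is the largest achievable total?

Treat each block as its own option and order by rate: Gen-16/tier1 24 > Gen-5/tier1 20 > Gen-8/tier1 17 > Gen-16/tier2 13 > Gen-5/tier2 12 > Gen-10/tier1 7 > Gen-8/tier2 6 > Gen-10/tier2 5.
Gen-16/tier1 (24): +100 — 290 left.
Fill Gen-5 tier1 block (20 at 20) — 270 left.
Fill Gen-8 tier1 block (40 at 17) — 230 left.
Gen-16/tier2 (13): +70 — 160 left.
Gen-5/tier2 (12): +110 — 50 left.
Gen-10 tier1 at 7: fill all 20 — 30 left.
30 remain; put them into Gen-8 tier2 at 6.
Total = 24×100 + 20×20 + 17×40 + 13×70 + 12×110 + 7×20 + 6×30 = 6030.

6030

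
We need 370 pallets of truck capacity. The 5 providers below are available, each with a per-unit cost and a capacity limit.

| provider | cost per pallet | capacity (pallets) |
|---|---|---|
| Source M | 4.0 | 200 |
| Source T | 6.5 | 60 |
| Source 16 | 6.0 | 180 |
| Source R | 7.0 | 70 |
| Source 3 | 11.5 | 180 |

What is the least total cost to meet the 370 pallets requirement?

Fill from the cheapest provider first.
Source M at 4.0: take all 200 pallets ; 170 still needed.
Take 170 from Source 16 at 6.0 to finish.
Source T, Source R, Source 3: unused.
Cost = 200×4.0 + 170×6.0 = 1820.

1820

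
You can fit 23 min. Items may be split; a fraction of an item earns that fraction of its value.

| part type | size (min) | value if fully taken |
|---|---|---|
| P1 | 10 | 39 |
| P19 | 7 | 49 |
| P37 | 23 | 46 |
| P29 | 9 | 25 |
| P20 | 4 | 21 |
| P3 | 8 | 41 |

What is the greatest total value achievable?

Best value per unit of size first: P19 49/7≈7, P20 21/4≈5.25, P3 41/8≈5.12, P1 39/10≈3.9, P29 25/9≈2.78, P37 46/23≈2.
Take all of P19 (7 min, value 49) — 16 min left.
All 4 min of P20 fit (value 21) — 12 remain.
Take all of P3 (8 min, value 41) — 4 min left.
4 min left: a 4/10 share of P1 gives 39×4/10 = 15.6.
Total value = 126.6.

126.6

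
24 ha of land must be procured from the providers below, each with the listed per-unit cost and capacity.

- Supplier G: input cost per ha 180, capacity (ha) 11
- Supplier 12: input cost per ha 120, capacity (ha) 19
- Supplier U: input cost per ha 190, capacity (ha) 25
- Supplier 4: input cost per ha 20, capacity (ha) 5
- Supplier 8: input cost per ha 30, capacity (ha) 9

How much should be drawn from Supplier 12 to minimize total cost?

Cheapest first:
Supplier 4 at 20: take all 5 ha ; 19 still needed.
Supplier 8 (30): use full 9 ; 10 ha to go.
Supplier 12 (120): take the remaining 10 ; done.
Supplier G, Supplier U: unused.

10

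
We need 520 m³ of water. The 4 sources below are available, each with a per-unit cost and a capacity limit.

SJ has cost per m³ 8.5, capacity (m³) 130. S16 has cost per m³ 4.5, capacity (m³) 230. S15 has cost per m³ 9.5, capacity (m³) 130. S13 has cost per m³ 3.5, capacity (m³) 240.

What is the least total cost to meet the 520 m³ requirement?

2300

Cheapest first:
S13 (3.5): use full 240 → 280 m³ to go.
S16 at 4.5: take all 230 m³ → 50 still needed.
SJ at 8.5: take 50 of its 130 → requirement met.
S15: unused.
Cost = 240×3.5 + 230×4.5 + 50×8.5 = 2300.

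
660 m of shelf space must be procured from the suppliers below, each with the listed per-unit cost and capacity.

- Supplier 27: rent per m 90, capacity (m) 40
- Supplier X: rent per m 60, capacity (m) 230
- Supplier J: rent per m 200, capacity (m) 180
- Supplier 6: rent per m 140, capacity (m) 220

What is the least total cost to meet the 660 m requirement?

82200

Cheapest first:
Supplier X at 60: take all 230 m → 430 still needed.
Supplier 27 (90): use full 40 → 390 m to go.
Supplier 6 (140): use full 220 → 170 m to go.
Supplier J at 200: take 170 of its 180 → requirement met.
Cost = 230×60 + 40×90 + 220×140 + 170×200 = 82200.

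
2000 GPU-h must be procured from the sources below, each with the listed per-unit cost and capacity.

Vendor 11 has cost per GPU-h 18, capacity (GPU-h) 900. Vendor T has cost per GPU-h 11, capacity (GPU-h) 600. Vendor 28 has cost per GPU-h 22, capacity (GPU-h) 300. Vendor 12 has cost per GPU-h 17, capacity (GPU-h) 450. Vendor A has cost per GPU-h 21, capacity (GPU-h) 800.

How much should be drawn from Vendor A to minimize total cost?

50

Fill from the cheapest source first.
Take 600 from Vendor T at 11 ; need 1400 more.
Vendor 12 at 17: take all 450 GPU-h ; 950 still needed.
Take 900 from Vendor 11 at 18 ; need 50 more.
Vendor A at 21: take 50 of its 800 ; requirement met.
Vendor 28: unused.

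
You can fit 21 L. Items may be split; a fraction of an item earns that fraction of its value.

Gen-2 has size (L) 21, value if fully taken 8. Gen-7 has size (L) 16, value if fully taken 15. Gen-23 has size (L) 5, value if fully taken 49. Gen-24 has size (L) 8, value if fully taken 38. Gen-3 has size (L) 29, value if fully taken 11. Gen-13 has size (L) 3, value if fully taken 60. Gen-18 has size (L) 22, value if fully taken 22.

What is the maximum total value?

Best value per unit of size first: Gen-13 60/3≈20, Gen-23 49/5≈9.8, Gen-24 38/8≈4.75, Gen-18 22/22≈1, Gen-7 15/16≈0.938, Gen-2 8/21≈0.381, Gen-3 11/29≈0.379.
Gen-13: take in full, 3 L for value 60 → 18 left.
All 5 L of Gen-23 fit (value 49) → 13 remain.
Gen-24: take in full, 8 L for value 38 → 5 left.
Only 5 L remain; take 5/22 of Gen-18 for value 22×5/22 = 5.
Total value = 152.

152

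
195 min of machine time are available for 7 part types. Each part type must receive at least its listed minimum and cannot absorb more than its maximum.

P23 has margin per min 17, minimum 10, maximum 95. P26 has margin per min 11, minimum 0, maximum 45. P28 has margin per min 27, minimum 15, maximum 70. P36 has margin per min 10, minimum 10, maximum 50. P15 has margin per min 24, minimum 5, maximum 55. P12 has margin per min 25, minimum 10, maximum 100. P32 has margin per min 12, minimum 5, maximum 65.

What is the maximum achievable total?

Meeting every minimum uses 10+0+15+10+5+10+5 = 55 min, leaving 140.
Highest margin per min first: P28 27 > P12 25 > P15 24 > P23 17 > P32 12 > P26 11 > P36 10.
P28 takes 55 more to reach its cap of 70 ; 85 left.
P12: +85 (room for 90) → 95. Pool exhausted.
Total = 17×10 + 27×70 + 10×10 + 24×5 + 25×95 + 12×5 = 4715.

4715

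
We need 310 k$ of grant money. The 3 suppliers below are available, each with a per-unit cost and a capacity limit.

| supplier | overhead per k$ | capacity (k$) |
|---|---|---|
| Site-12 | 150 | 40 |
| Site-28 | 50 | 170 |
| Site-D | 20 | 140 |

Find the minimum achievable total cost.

11300

Cheapest first:
Site-D at 20: take all 140 k$ — 170 still needed.
Site-28 (50): use full 170 — 0 k$ to go.
Site-12: unused.
Cost = 140×20 + 170×50 = 11300.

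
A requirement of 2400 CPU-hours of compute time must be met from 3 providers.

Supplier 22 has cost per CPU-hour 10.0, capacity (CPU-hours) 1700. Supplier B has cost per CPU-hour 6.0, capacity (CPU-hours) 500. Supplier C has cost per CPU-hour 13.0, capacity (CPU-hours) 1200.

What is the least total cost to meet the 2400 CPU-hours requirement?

Use providers in increasing cost order.
Supplier B (6.0): use full 500 — 1900 CPU-hours to go.
Supplier 22 (10.0): use full 1700 — 200 CPU-hours to go.
Supplier C (13.0): take the remaining 200 — done.
Cost = 500×6.0 + 1700×10.0 + 200×13.0 = 22600.

22600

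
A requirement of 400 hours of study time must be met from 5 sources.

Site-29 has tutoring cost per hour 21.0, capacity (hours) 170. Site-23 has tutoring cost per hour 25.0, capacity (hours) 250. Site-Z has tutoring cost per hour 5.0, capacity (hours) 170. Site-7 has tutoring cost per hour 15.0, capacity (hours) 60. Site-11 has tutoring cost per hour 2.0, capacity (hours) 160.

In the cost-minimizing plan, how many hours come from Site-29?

10

Fill from the cheapest source first.
Site-11 (2.0): use full 160 ; 240 hours to go.
Site-Z (5.0): use full 170 ; 70 hours to go.
Site-7 at 15.0: take all 60 hours ; 10 still needed.
Site-29 (21.0): take the remaining 10 ; done.
Site-23: unused.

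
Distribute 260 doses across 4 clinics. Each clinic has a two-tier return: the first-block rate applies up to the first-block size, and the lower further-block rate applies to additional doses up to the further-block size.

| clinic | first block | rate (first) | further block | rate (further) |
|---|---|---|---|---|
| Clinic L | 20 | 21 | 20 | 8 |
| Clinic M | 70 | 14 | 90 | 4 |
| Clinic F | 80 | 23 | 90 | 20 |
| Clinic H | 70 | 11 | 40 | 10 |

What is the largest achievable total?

Treat each block as its own option and order by rate: Clinic F/first 23 > Clinic L/first 21 > Clinic F/second 20 > Clinic M/first 14 > Clinic H/first 11 > Clinic H/second 10 > Clinic L/second 8 > Clinic M/second 4.
Clinic F first at 23: fill all 80 → 180 left.
Clinic L/first (21): +20 → 160 left.
Clinic F/second (20): +90 → 70 left.
Fill Clinic M first block (70 at 14) → 0 left.
Total = 23×80 + 21×20 + 20×90 + 14×70 = 5040.

5040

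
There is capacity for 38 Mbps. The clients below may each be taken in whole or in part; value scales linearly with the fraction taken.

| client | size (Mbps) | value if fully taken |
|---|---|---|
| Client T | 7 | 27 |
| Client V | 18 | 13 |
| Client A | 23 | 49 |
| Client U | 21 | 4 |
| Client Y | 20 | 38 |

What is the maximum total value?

91.2

Best value per unit of size first: Client T 27/7≈3.86, Client A 49/23≈2.13, Client Y 38/20≈1.9, Client V 13/18≈0.722, Client U 4/21≈0.19.
All 7 Mbps of Client T fit (value 27) — 31 remain.
All 23 Mbps of Client A fit (value 49) — 8 remain.
Only 8 Mbps remain; take 8/20 of Client Y for value 38×8/20 = 15.2.
Total value = 91.2.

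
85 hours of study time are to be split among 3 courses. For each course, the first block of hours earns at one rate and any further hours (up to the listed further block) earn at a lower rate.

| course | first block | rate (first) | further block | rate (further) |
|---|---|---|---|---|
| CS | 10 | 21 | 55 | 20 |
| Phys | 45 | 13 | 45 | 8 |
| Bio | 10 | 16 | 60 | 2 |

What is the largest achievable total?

Order all 6 blocks by rate: CS/tier1 21 > CS/tier2 20 > Bio/tier1 16 > Phys/tier1 13 > Phys/tier2 8 > Bio/tier2 2.
CS tier1 at 21: fill all 10 ; 75 left.
Fill CS tier2 block (55 at 20) ; 20 left.
Bio/tier1 (16): +10 ; 10 left.
Phys/tier1: +10 of 45 at 13; pool empty.
Total = 21×10 + 20×55 + 16×10 + 13×10 = 1600.

1600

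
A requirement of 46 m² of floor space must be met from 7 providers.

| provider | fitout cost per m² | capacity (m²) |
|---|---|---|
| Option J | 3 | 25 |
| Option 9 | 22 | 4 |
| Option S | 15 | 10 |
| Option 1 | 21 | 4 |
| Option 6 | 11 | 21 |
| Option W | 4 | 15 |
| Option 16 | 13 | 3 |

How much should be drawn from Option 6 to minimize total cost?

Fill from the cheapest provider first.
Take 25 from Option J at 3 ; need 21 more.
Take 15 from Option W at 4 ; need 6 more.
Option 6 at 11: take 6 of its 21 ; requirement met.
Option 16, Option S, Option 1, Option 9: unused.

6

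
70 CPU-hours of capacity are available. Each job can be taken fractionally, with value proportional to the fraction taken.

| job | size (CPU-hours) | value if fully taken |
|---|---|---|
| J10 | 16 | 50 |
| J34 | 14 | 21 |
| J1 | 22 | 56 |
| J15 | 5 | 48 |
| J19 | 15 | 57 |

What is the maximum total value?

229

Sort by value density: J15 48/5≈9.6, J19 57/15≈3.8, J10 50/16≈3.12, J1 56/22≈2.55, J34 21/14≈1.5.
Take all of J15 (5 CPU-hours, value 48) ; 65 CPU-hours left.
J19: take in full, 15 CPU-hours for value 57 ; 50 left.
Take all of J10 (16 CPU-hours, value 50) ; 34 CPU-hours left.
All 22 CPU-hours of J1 fit (value 56) ; 12 remain.
Fill the last 12 CPU-hours with part of J34: 12/14 of it earns 18.
Total value = 229.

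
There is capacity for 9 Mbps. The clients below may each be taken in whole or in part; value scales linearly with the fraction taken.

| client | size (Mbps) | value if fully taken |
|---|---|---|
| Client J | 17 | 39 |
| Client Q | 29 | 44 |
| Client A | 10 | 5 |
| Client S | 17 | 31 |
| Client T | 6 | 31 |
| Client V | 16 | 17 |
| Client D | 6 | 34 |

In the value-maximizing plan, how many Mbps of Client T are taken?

3

Sort by value density: Client D 34/6≈5.67, Client T 31/6≈5.17, Client J 39/17≈2.29, Client S 31/17≈1.82, Client Q 44/29≈1.52, Client V 17/16≈1.06, Client A 5/10≈0.5.
Take all of Client D (6 Mbps, value 34) ; 3 Mbps left.
Fill the last 3 Mbps with part of Client T: 3/6 of it earns 15.5.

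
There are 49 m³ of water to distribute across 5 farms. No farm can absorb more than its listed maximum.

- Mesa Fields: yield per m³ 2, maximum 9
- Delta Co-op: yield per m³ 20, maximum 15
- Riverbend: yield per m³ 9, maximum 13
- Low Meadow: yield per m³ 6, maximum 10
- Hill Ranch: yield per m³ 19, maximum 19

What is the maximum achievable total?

Highest yield per m³ first: Delta Co-op 20 > Hill Ranch 19 > Riverbend 9 > Low Meadow 6 > Mesa Fields 2.
Delta Co-op: +15 to 15 (cap) — 34 left.
Hill Ranch: +19 to 19 (cap) — 15 left.
Riverbend takes 13 to reach its cap of 13 — 2 left.
Low Meadow has room for 10 but only 2 remain, so it gets 2.
Total = 20×15 + 9×13 + 6×2 + 19×19 = 790.

790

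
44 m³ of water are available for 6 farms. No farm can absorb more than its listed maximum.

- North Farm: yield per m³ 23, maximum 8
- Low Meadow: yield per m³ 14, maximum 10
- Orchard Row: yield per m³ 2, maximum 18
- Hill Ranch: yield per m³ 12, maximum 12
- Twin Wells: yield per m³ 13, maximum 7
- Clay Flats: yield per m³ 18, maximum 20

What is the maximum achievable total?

762

Order the farms by yield per m³: North Farm 23 > Clay Flats 18 > Low Meadow 14 > Twin Wells 13 > Hill Ranch 12 > Orchard Row 2.
Give North Farm 8 to hit its cap of 8 — 36 left.
Clay Flats takes 20 to reach its cap of 20 — 16 left.
Give Low Meadow 10 to hit its cap of 10 — 6 left.
Only 6 left; Twin Wells takes them to reach 6.
Total = 23×8 + 14×10 + 13×6 + 18×20 = 762.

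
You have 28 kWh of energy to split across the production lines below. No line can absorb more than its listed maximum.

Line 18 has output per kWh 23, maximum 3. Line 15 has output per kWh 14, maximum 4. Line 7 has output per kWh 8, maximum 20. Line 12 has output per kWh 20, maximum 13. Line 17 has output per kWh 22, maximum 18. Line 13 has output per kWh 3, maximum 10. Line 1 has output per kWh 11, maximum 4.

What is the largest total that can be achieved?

Highest output per kWh first: Line 18 23 > Line 17 22 > Line 12 20 > Line 15 14 > Line 1 11 > Line 7 8 > Line 13 3.
Give Line 18 3 to hit its cap of 3 → 25 left.
Line 17: +18 to 18 (cap) → 7 left.
Only 7 left; Line 12 takes them to reach 7.
Total = 23×3 + 20×7 + 22×18 = 605.

605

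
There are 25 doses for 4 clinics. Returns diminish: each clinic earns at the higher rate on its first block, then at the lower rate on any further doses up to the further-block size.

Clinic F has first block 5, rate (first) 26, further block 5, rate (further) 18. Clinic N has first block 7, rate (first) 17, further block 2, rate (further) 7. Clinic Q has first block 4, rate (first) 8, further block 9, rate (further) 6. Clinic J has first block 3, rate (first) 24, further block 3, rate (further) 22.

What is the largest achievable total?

493

Treat each block as its own option and order by rate: Clinic F/tier1 26 > Clinic J/tier1 24 > Clinic J/tier2 22 > Clinic F/tier2 18 > Clinic N/tier1 17 > Clinic Q/tier1 8 > Clinic N/tier2 7 > Clinic Q/tier2 6.
Fill Clinic F tier1 block (5 at 26) ; 20 left.
Clinic J tier1 at 24: fill all 3 ; 17 left.
Fill Clinic J tier2 block (3 at 22) ; 14 left.
Fill Clinic F tier2 block (5 at 18) ; 9 left.
Clinic N/tier1 (17): +7 ; 2 left.
2 remain; put them into Clinic Q tier1 at 8.
Total = 26×5 + 24×3 + 22×3 + 18×5 + 17×7 + 8×2 = 493.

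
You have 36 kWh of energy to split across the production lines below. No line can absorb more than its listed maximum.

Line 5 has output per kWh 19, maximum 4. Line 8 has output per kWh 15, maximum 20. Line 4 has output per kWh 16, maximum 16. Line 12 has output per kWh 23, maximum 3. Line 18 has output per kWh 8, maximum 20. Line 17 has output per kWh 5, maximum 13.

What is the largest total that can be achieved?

596

Highest output per kWh first: Line 12 23 > Line 5 19 > Line 4 16 > Line 8 15 > Line 18 8 > Line 17 5.
Line 12: +3 to 3 (cap) — 33 left.
Line 5: +4 to 4 (cap) — 29 left.
Give Line 4 16 to hit its cap of 16 — 13 left.
Line 8 has room for 20 but only 13 remain, so it gets 13.
Total = 19×4 + 15×13 + 16×16 + 23×3 = 596.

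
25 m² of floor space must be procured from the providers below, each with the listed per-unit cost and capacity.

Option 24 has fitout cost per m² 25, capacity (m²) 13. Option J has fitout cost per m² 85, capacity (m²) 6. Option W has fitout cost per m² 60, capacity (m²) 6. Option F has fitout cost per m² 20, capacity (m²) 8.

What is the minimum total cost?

725

Cheapest first:
Option F at 20: take all 8 m² → 17 still needed.
Option 24 (25): use full 13 → 4 m² to go.
Take 4 from Option W at 60 to finish.
Option J: unused.
Cost = 8×20 + 13×25 + 4×60 = 725.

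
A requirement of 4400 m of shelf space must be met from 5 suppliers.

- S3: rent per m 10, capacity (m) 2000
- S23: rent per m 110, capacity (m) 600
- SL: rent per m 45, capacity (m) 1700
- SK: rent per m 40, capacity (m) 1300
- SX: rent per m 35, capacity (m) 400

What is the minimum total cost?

117500

Use suppliers in increasing cost order.
Take 2000 from S3 at 10 → need 2400 more.
SX at 35: take all 400 m → 2000 still needed.
SK (40): use full 1300 → 700 m to go.
Take 700 from SL at 45 to finish.
S23: unused.
Cost = 2000×10 + 400×35 + 1300×40 + 700×45 = 117500.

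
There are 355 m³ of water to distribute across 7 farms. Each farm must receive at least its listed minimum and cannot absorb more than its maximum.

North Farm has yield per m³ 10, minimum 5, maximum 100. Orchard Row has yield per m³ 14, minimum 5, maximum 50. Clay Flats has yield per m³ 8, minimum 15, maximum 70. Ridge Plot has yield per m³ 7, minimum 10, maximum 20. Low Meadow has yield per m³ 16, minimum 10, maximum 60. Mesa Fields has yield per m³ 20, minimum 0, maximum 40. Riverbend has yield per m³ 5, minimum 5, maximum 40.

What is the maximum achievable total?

4235

Meeting every minimum uses 5+5+15+10+10+0+5 = 50 m³, leaving 305.
Order the farms by yield per m³: Mesa Fields 20 > Low Meadow 16 > Orchard Row 14 > North Farm 10 > Clay Flats 8 > Ridge Plot 7 > Riverbend 5.
Mesa Fields: +40 to 40 (cap) — 265 left.
Low Meadow: +50 to 60 (cap) — 215 left.
Orchard Row: +45 to 50 (cap) — 170 left.
Give North Farm 95 more to hit its cap of 100 — 75 left.
Clay Flats: +55 to 70 (cap) — 20 left.
Give Ridge Plot 10 more to hit its cap of 20 — 10 left.
Riverbend has room for 35 more but only 10 remain, so it gets 15.
Total = 10×100 + 14×50 + 8×70 + 7×20 + 16×60 + 20×40 + 5×15 = 4235.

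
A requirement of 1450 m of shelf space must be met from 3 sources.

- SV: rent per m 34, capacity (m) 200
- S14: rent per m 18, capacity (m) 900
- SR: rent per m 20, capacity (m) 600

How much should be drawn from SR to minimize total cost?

Fill from the cheapest source first.
S14 at 18: take all 900 m → 550 still needed.
Take 550 from SR at 20 to finish.
SV: unused.

550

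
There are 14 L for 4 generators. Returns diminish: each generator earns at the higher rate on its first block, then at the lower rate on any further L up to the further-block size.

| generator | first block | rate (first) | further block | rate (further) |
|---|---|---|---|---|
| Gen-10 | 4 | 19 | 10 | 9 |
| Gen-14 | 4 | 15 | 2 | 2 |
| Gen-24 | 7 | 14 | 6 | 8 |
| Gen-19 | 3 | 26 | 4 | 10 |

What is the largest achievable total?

256

Treat each block as its own option and order by rate: Gen-19/first 26 > Gen-10/first 19 > Gen-14/first 15 > Gen-24/first 14 > Gen-19/second 10 > Gen-10/second 9 > Gen-24/second 8 > Gen-14/second 2.
Fill Gen-19 first block (3 at 26) → 11 left.
Fill Gen-10 first block (4 at 19) → 7 left.
Gen-14/first (15): +4 → 3 left.
Gen-24/first: +3 of 7 at 14; pool empty.
Total = 26×3 + 19×4 + 15×4 + 14×3 = 256.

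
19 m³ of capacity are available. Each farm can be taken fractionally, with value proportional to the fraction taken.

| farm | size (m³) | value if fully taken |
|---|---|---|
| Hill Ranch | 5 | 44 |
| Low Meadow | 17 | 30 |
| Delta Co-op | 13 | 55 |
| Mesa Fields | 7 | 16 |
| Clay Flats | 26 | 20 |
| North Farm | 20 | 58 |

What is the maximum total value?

101.9

Sort by value density: Hill Ranch 44/5≈8.8, Delta Co-op 55/13≈4.23, North Farm 58/20≈2.9, Mesa Fields 16/7≈2.29, Low Meadow 30/17≈1.76, Clay Flats 20/26≈0.769.
Take all of Hill Ranch (5 m³, value 44) ; 14 m³ left.
All 13 m³ of Delta Co-op fit (value 55) ; 1 remain.
1 m³ left: a 1/20 share of North Farm gives 58×1/20 = 2.9.
Total value = 101.9.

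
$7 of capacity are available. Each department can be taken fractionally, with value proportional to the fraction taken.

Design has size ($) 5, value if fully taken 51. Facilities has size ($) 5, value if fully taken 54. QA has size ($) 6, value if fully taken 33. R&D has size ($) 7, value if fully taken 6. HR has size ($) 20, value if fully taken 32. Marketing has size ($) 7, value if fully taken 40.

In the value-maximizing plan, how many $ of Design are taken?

2

Sort by value density: Facilities 54/5≈10.8, Design 51/5≈10.2, Marketing 40/7≈5.71, QA 33/6≈5.5, HR 32/20≈1.6, R&D 6/7≈0.857.
Take all of Facilities (5 $, value 54) — 2 $ left.
Only 2 $ remain; take 2/5 of Design for value 51×2/5 = 20.4.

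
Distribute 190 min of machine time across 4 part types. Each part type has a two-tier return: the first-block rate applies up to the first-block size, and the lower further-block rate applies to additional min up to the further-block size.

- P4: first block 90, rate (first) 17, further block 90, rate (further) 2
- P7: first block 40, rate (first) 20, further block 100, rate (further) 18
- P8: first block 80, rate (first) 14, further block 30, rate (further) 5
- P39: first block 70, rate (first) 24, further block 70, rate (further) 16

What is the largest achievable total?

3920

Rank every tier by rate: P39/tier1 24 > P7/tier1 20 > P7/tier2 18 > P4/tier1 17 > P39/tier2 16 > P8/tier1 14 > P8/tier2 5 > P4/tier2 2.
Fill P39 tier1 block (70 at 24) — 120 left.
P7 tier1 at 20: fill all 40 — 80 left.
80 remain; put them into P7 tier2 at 18.
Total = 24×70 + 20×40 + 18×80 = 3920.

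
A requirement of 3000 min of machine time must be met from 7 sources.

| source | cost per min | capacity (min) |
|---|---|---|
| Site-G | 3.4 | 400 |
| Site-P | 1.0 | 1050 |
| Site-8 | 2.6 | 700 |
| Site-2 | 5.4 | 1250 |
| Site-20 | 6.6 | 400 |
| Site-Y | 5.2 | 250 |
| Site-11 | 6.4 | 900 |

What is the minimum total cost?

8770

Cheapest first:
Site-P at 1.0: take all 1050 min — 1950 still needed.
Site-8 (2.6): use full 700 — 1250 min to go.
Site-G (3.4): use full 400 — 850 min to go.
Site-Y (5.2): use full 250 — 600 min to go.
Take 600 from Site-2 at 5.4 to finish.
Site-11, Site-20: unused.
Cost = 1050×1.0 + 700×2.6 + 400×3.4 + 250×5.2 + 600×5.4 = 8770.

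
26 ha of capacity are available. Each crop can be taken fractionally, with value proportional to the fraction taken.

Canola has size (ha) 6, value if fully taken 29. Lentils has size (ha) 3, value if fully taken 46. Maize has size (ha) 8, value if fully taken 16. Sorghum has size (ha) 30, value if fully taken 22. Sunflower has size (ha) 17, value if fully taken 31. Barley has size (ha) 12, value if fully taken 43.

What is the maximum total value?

Rank by value-to-size ratio: Lentils 46/3≈15.3, Canola 29/6≈4.83, Barley 43/12≈3.58, Maize 16/8≈2, Sunflower 31/17≈1.82, Sorghum 22/30≈0.733.
Lentils: take in full, 3 ha for value 46 ; 23 left.
Take all of Canola (6 ha, value 29) ; 17 ha left.
Barley: take in full, 12 ha for value 43 ; 5 left.
5 ha left: a 5/8 share of Maize gives 16×5/8 = 10.
Total value = 128.

128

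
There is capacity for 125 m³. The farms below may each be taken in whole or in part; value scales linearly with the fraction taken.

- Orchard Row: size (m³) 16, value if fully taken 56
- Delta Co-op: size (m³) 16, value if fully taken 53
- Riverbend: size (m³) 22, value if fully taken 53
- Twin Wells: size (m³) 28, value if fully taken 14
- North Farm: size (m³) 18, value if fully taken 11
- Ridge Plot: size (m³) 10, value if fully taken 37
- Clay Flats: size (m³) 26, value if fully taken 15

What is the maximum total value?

Best value per unit of size first: Ridge Plot 37/10≈3.7, Orchard Row 56/16≈3.5, Delta Co-op 53/16≈3.31, Riverbend 53/22≈2.41, North Farm 11/18≈0.611, Clay Flats 15/26≈0.577, Twin Wells 14/28≈0.5.
Ridge Plot: take in full, 10 m³ for value 37 — 115 left.
Take all of Orchard Row (16 m³, value 56) — 99 m³ left.
All 16 m³ of Delta Co-op fit (value 53) — 83 remain.
Take all of Riverbend (22 m³, value 53) — 61 m³ left.
North Farm: take in full, 18 m³ for value 11 — 43 left.
Clay Flats: take in full, 26 m³ for value 15 — 17 left.
Only 17 m³ remain; take 17/28 of Twin Wells for value 14×17/28 = 8.5.
Total value = 233.5.

233.5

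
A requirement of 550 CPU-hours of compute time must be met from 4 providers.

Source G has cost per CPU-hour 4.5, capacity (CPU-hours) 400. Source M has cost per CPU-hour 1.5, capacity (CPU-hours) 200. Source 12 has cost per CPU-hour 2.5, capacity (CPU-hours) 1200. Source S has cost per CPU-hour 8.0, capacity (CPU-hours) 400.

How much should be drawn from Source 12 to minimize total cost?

350

Use providers in increasing cost order.
Source M at 1.5: take all 200 CPU-hours ; 350 still needed.
Source 12 (2.5): take the remaining 350 ; done.
Source G, Source S: unused.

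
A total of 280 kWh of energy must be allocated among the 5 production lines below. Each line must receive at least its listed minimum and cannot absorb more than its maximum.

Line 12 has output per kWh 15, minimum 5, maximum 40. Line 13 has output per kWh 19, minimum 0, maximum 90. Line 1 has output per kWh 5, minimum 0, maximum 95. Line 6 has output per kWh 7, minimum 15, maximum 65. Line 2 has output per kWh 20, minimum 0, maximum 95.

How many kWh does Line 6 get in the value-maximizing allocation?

Meeting every minimum uses 5+0+0+15+0 = 20 kWh, leaving 260.
Order the production lines by output per kWh: Line 2 20 > Line 13 19 > Line 12 15 > Line 6 7 > Line 1 5.
Give Line 2 95 more to hit its cap of 95 — 165 left.
Give Line 13 90 more to hit its cap of 90 — 75 left.
Line 12: +35 to 40 (cap) — 40 left.
Line 6 has room for 50 more but only 40 remain, so it gets 55.

55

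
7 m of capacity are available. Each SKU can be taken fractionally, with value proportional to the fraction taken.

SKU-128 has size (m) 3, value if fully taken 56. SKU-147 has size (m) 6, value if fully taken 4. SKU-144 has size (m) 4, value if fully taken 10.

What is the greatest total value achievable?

Best value per unit of size first: SKU-128 56/3≈18.7, SKU-144 10/4≈2.5, SKU-147 4/6≈0.667.
All 3 m of SKU-128 fit (value 56) → 4 remain.
All 4 m of SKU-144 fit (value 10) → 0 remain.
Total value = 66.

66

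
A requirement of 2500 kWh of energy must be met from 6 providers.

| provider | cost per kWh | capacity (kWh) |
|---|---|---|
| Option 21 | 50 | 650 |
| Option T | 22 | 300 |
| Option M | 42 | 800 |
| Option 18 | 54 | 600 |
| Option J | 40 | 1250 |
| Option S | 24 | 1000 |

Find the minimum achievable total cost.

Use providers in increasing cost order.
Take 300 from Option T at 22 → need 2200 more.
Take 1000 from Option S at 24 → need 1200 more.
Take 1200 from Option J at 40 to finish.
Option M, Option 21, Option 18: unused.
Cost = 300×22 + 1000×24 + 1200×40 = 78600.

78600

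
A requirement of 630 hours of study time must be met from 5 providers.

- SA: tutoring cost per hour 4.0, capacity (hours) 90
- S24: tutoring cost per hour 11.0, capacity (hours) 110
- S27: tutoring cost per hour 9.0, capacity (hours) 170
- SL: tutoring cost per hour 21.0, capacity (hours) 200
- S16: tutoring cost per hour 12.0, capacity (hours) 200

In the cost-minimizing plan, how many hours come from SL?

60

Use providers in increasing cost order.
Take 90 from SA at 4.0 ; need 540 more.
S27 (9.0): use full 170 ; 370 hours to go.
S24 (11.0): use full 110 ; 260 hours to go.
S16 (12.0): use full 200 ; 60 hours to go.
Take 60 from SL at 21.0 to finish.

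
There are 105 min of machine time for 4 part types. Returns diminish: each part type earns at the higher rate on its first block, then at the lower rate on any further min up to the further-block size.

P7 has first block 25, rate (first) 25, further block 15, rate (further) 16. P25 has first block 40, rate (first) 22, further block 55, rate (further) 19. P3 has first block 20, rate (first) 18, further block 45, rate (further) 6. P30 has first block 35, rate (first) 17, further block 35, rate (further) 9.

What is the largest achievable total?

Treat each block as its own option and order by rate: P7/T1 25 > P25/T1 22 > P25/T2 19 > P3/T1 18 > P30/T1 17 > P7/T2 16 > P30/T2 9 > P3/T2 6.
Fill P7 T1 block (25 at 25) ; 80 left.
Fill P25 T1 block (40 at 22) ; 40 left.
P25/T2: +40 of 55 at 19; pool empty.
Total = 25×25 + 22×40 + 19×40 = 2265.

2265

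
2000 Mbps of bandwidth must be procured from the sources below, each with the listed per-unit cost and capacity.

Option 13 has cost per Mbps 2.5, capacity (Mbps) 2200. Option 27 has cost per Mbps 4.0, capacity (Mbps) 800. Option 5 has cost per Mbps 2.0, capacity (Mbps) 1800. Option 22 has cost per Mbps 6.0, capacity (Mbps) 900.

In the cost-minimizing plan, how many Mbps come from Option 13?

Fill from the cheapest source first.
Option 5 (2.0): use full 1800 — 200 Mbps to go.
Option 13 (2.5): take the remaining 200 — done.
Option 27, Option 22: unused.

200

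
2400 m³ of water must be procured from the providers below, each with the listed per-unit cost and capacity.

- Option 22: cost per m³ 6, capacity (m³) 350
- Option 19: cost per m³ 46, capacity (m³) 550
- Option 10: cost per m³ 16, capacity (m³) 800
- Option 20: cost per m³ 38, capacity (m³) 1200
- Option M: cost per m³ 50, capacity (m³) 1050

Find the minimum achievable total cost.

62800

Cheapest first:
Option 22 (6): use full 350 → 2050 m³ to go.
Take 800 from Option 10 at 16 → need 1250 more.
Option 20 at 38: take all 1200 m³ → 50 still needed.
Option 19 (46): take the remaining 50 → done.
Option M: unused.
Cost = 350×6 + 800×16 + 1200×38 + 50×46 = 62800.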